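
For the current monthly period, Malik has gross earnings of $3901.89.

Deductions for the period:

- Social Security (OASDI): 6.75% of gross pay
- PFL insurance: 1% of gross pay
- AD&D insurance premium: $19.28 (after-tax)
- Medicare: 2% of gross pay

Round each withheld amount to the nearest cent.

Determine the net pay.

Medicare: $3901.89 × 0.02 = $78.04
Social Security (OASDI): $3901.89 × 0.0675 = $263.38
PFL insurance: $3901.89 × 0.01 = $39.02
AD&D insurance premium: $19.28
Total deductions = $78.04 + $263.38 + $39.02 + $19.28 = $399.72
Net pay = $3901.89 − $399.72 = $3502.17

$3502.17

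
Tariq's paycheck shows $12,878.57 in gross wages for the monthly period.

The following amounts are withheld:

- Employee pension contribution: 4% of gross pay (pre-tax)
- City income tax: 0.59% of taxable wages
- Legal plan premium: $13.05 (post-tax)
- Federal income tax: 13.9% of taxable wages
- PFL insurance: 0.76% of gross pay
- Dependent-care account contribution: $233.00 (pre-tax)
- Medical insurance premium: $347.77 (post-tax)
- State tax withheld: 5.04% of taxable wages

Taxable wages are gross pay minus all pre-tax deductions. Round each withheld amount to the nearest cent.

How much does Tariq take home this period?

$9,302.66

Dependent-care account contribution: $233.00
Employee pension contribution: $12,878.57 × 0.04 = $515.14
Pre-tax total = $233.00 + $515.14 = $748.14
Taxable wages = $12,878.57 − $748.14 = $12,130.43
Federal income tax: $12,130.43 × 0.139 = $1,686.13
State tax withheld: $12,130.43 × 0.0504 = $611.37
City income tax: $12,130.43 × 0.0059 = $71.57
PFL insurance: $12,878.57 × 0.0076 = $97.88
Medical insurance premium: $347.77
Legal plan premium: $13.05
Total deductions = $233.00 + $515.14 + $1,686.13 + $611.37 + $71.57 + $97.88 + $347.77 + $13.05 = $3,575.91
Net pay = $12,878.57 − $3,575.91 = $9,302.66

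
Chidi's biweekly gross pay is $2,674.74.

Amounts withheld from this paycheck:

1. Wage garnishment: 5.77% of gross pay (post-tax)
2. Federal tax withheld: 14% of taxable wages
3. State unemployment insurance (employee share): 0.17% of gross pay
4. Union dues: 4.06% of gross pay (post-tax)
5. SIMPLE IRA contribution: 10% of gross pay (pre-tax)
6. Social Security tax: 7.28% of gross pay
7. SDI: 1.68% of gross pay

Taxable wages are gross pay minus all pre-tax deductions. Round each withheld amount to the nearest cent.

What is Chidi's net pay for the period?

$1,563.12

SIMPLE IRA contribution: $2,674.74 × 0.1 = $267.47
Taxable wages = $2,674.74 − $267.47 = $2,407.27
Federal tax withheld: $2,407.27 × 0.14 = $337.02
Social Security tax: $2,674.74 × 0.0728 = $194.72
State unemployment insurance (employee share): $2,674.74 × 0.0017 = $4.55
SDI: $2,674.74 × 0.0168 = $44.94
Union dues: $2,674.74 × 0.0406 = $108.59
Wage garnishment: $2,674.74 × 0.0577 = $154.33
Total deductions = $267.47 + $337.02 + $194.72 + $4.55 + $44.94 + $108.59 + $154.33 = $1,111.62
Net pay = $2,674.74 − $1,111.62 = $1,563.12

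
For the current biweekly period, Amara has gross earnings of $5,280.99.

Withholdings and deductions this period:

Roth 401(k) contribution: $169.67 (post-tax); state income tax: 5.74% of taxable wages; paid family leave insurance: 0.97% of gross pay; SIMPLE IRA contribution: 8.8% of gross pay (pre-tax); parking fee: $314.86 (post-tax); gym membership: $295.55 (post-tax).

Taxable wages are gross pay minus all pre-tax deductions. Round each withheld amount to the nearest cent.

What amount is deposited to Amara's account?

SIMPLE IRA contribution: $5,280.99 × 0.088 = $464.73
Taxable wages = $5,280.99 − $464.73 = $4,816.26
State income tax: $4,816.26 × 0.0574 = $276.45
Paid family leave insurance: $5,280.99 × 0.0097 = $51.23
Roth 401(k) contribution: $169.67
Parking fee: $314.86
Gym membership: $295.55
Total deductions = $464.73 + $276.45 + $51.23 + $169.67 + $314.86 + $295.55 = $1,572.49
Net pay = $5,280.99 − $1,572.49 = $3,708.50

$3,708.50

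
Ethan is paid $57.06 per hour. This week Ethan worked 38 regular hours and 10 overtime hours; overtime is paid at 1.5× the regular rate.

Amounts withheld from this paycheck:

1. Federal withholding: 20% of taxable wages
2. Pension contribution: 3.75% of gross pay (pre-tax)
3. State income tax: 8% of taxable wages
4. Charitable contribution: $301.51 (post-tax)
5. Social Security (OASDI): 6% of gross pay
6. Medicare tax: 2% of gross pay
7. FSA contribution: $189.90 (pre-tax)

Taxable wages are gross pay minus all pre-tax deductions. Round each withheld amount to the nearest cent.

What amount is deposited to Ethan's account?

$1415.59

Regular pay: 38 × $57.06 = $2168.28
Overtime pay: 10 × $57.06 × 1.5 = $855.90
Gross pay = $2168.28 + $855.90 = $3024.18
Pension contribution: $3024.18 × 0.0375 = $113.41
FSA contribution: $189.90
Pre-tax total = $113.41 + $189.90 = $303.31
Taxable wages = $3024.18 − $303.31 = $2720.87
State income tax: $2720.87 × 0.08 = $217.67
Federal withholding: $2720.87 × 0.2 = $544.17
Social Security (OASDI): $3024.18 × 0.06 = $181.45
Medicare tax: $3024.18 × 0.02 = $60.48
Charitable contribution: $301.51
Total deductions = $113.41 + $189.90 + $217.67 + $544.17 + $181.45 + $60.48 + $301.51 = $1608.59
Net pay = $3024.18 − $1608.59 = $1415.59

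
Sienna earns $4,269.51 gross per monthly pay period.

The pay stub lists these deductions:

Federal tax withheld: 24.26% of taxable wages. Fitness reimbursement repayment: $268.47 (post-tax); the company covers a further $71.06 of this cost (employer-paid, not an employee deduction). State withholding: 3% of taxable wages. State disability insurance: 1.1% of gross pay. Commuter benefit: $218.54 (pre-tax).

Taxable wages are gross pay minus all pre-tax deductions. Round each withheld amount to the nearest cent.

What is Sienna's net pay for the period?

$2,631.24

Commuter benefit: $218.54
Taxable wages = $4,269.51 − $218.54 = $4,050.97
State withholding: $4,050.97 × 0.03 = $121.53
Federal tax withheld: $4,050.97 × 0.2426 = $982.77
State disability insurance: $4,269.51 × 0.011 = $46.96
Fitness reimbursement repayment: $268.47
(Employer's $71.06 toward fitness reimbursement repayment is not withheld from the employee.)
Total deductions = $218.54 + $121.53 + $982.77 + $46.96 + $268.47 = $1,638.27
Net pay = $4,269.51 − $1,638.27 = $2,631.24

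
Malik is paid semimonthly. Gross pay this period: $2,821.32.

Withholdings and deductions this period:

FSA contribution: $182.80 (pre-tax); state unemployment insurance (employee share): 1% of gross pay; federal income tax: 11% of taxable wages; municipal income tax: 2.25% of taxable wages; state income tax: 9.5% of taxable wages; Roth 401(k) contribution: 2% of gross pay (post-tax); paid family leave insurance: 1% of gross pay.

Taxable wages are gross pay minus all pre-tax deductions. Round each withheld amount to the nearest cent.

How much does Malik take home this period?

$1,925.40

FSA contribution: $182.80
Taxable wages = $2,821.32 − $182.80 = $2,638.52
Municipal income tax: $2,638.52 × 0.0225 = $59.37
Federal income tax: $2,638.52 × 0.11 = $290.24
State income tax: $2,638.52 × 0.095 = $250.66
Paid family leave insurance: $2,821.32 × 0.01 = $28.21
State unemployment insurance (employee share): $2,821.32 × 0.01 = $28.21
Roth 401(k) contribution: $2,821.32 × 0.02 = $56.43
Total deductions = $182.80 + $59.37 + $290.24 + $250.66 + $28.21 + $28.21 + $56.43 = $895.92
Net pay = $2,821.32 − $895.92 = $1,925.40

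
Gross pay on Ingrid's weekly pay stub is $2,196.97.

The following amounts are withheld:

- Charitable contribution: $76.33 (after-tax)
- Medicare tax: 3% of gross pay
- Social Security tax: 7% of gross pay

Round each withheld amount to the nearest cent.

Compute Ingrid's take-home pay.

Social Security tax: $2,196.97 × 0.07 = $153.79
Medicare tax: $2,196.97 × 0.03 = $65.91
Charitable contribution: $76.33
Total deductions = $153.79 + $65.91 + $76.33 = $296.03
Net pay = $2,196.97 − $296.03 = $1,900.94

$1,900.94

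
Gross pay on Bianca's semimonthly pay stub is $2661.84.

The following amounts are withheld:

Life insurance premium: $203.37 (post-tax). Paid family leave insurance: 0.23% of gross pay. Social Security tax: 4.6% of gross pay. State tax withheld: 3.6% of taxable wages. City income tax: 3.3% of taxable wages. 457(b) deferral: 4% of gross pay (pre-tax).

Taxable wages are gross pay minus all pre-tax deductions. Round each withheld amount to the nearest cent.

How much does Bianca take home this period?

457(b) deferral: $2661.84 × 0.04 = $106.47
Taxable wages = $2661.84 − $106.47 = $2555.37
City income tax: $2555.37 × 0.033 = $84.33
State tax withheld: $2555.37 × 0.036 = $91.99
Paid family leave insurance: $2661.84 × 0.0023 = $6.12
Social Security tax: $2661.84 × 0.046 = $122.44
Life insurance premium: $203.37
Total deductions = $106.47 + $84.33 + $91.99 + $6.12 + $122.44 + $203.37 = $614.72
Net pay = $2661.84 − $614.72 = $2047.12

$2047.12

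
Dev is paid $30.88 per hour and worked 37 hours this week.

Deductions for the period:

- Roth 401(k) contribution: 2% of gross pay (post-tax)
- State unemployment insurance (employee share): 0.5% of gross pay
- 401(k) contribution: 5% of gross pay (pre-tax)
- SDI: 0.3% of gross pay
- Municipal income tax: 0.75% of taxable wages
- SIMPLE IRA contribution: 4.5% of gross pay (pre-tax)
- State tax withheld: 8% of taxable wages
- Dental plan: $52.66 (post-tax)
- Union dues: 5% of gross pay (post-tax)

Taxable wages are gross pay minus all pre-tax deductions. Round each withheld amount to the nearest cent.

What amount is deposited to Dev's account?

Gross pay: 37 × $30.88 = $1142.56
401(k) contribution: $1142.56 × 0.05 = $57.13
SIMPLE IRA contribution: $1142.56 × 0.045 = $51.42
Pre-tax total = $57.13 + $51.42 = $108.55
Taxable wages = $1142.56 − $108.55 = $1034.01
State tax withheld: $1034.01 × 0.08 = $82.72
Municipal income tax: $1034.01 × 0.0075 = $7.76
State unemployment insurance (employee share): $1142.56 × 0.005 = $5.71
SDI: $1142.56 × 0.003 = $3.43
Dental plan: $52.66
Union dues: $1142.56 × 0.05 = $57.13
Roth 401(k) contribution: $1142.56 × 0.02 = $22.85
Total deductions = $57.13 + $51.42 + $82.72 + $7.76 + $5.71 + $3.43 + $52.66 + $57.13 + $22.85 = $340.81
Net pay = $1142.56 − $340.81 = $801.75

$801.75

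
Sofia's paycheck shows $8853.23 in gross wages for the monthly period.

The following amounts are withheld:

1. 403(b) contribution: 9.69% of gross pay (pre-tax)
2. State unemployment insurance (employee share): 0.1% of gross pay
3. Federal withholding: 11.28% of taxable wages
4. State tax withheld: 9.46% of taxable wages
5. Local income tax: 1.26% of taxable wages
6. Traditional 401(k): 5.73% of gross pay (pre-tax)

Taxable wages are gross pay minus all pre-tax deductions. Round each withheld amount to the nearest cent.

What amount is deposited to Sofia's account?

$5831.84

403(b) contribution: $8853.23 × 0.0969 = $857.88
Traditional 401(k): $8853.23 × 0.0573 = $507.29
Pre-tax total = $857.88 + $507.29 = $1365.17
Taxable wages = $8853.23 − $1365.17 = $7488.06
Federal withholding: $7488.06 × 0.1128 = $844.65
Local income tax: $7488.06 × 0.0126 = $94.35
State tax withheld: $7488.06 × 0.0946 = $708.37
State unemployment insurance (employee share): $8853.23 × 0.001 = $8.85
Total deductions = $857.88 + $507.29 + $844.65 + $94.35 + $708.37 + $8.85 = $3021.39
Net pay = $8853.23 − $3021.39 = $5831.84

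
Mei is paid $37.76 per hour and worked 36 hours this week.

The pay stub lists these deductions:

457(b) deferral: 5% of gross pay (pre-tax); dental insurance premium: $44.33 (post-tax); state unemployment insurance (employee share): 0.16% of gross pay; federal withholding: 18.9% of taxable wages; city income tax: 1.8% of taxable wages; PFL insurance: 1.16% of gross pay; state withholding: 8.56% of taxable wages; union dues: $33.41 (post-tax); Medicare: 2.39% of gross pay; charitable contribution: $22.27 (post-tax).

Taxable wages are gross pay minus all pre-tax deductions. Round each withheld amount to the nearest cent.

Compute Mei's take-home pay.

Gross pay: 36 × $37.76 = $1,359.36
457(b) deferral: $1,359.36 × 0.05 = $67.97
Taxable wages = $1,359.36 − $67.97 = $1,291.39
City income tax: $1,291.39 × 0.018 = $23.25
Federal withholding: $1,291.39 × 0.189 = $244.07
State withholding: $1,291.39 × 0.0856 = $110.54
Medicare: $1,359.36 × 0.0239 = $32.49
PFL insurance: $1,359.36 × 0.0116 = $15.77
State unemployment insurance (employee share): $1,359.36 × 0.0016 = $2.17
Union dues: $33.41
Charitable contribution: $22.27
Dental insurance premium: $44.33
Total deductions = $67.97 + $23.25 + $244.07 + $110.54 + $32.49 + $15.77 + $2.17 + $33.41 + $22.27 + $44.33 = $596.27
Net pay = $1,359.36 − $596.27 = $763.09

$763.09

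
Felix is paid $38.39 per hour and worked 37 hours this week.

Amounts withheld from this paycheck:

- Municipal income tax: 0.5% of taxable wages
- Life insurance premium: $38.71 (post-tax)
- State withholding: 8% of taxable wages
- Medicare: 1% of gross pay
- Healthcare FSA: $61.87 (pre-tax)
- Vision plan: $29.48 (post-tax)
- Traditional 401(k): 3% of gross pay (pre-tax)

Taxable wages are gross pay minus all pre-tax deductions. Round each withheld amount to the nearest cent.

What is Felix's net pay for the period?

Gross pay: 37 × $38.39 = $1,420.43
Healthcare FSA: $61.87
Traditional 401(k): $1,420.43 × 0.03 = $42.61
Pre-tax total = $61.87 + $42.61 = $104.48
Taxable wages = $1,420.43 − $104.48 = $1,315.95
State withholding: $1,315.95 × 0.08 = $105.28
Municipal income tax: $1,315.95 × 0.005 = $6.58
Medicare: $1,420.43 × 0.01 = $14.20
Life insurance premium: $38.71
Vision plan: $29.48
Total deductions = $61.87 + $42.61 + $105.28 + $6.58 + $14.20 + $38.71 + $29.48 = $298.73
Net pay = $1,420.43 − $298.73 = $1,121.70

$1,121.70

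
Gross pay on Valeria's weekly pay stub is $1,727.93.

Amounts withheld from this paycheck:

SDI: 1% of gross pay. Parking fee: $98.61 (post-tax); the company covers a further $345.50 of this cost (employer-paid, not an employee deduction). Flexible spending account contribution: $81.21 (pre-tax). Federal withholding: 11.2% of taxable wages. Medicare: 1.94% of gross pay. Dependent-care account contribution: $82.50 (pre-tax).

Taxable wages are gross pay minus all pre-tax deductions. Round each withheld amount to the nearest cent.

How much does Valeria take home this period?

$1,239.62

Flexible spending account contribution: $81.21
Dependent-care account contribution: $82.50
Pre-tax total = $81.21 + $82.50 = $163.71
Taxable wages = $1,727.93 − $163.71 = $1,564.22
Federal withholding: $1,564.22 × 0.112 = $175.19
Medicare: $1,727.93 × 0.0194 = $33.52
SDI: $1,727.93 × 0.01 = $17.28
Parking fee: $98.61
(Employer's $345.50 toward parking fee is not withheld from the employee.)
Total deductions = $81.21 + $82.50 + $175.19 + $33.52 + $17.28 + $98.61 = $488.31
Net pay = $1,727.93 − $488.31 = $1,239.62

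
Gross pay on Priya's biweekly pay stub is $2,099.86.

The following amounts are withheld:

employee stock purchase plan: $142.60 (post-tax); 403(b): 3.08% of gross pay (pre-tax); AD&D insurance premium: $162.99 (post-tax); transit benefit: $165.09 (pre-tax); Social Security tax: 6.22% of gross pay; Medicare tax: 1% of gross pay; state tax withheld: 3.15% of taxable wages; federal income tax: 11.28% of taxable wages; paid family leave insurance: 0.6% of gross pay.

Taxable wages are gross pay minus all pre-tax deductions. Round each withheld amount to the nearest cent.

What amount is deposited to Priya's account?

$1,130.43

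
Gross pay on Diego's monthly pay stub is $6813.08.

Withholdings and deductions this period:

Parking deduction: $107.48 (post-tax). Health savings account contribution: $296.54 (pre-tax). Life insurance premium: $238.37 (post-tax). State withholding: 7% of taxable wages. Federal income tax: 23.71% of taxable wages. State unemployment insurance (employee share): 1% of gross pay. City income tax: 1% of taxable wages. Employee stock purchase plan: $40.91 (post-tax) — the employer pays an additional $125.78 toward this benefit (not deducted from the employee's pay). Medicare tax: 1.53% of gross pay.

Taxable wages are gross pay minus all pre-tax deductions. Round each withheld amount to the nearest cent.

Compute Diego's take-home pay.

$3891.01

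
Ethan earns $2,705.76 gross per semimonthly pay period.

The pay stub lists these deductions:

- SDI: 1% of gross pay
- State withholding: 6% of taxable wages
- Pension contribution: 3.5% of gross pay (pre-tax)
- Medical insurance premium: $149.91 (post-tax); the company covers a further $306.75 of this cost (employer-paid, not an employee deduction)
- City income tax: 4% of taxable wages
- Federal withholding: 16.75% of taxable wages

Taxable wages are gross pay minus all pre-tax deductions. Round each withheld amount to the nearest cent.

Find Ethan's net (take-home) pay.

$1,735.64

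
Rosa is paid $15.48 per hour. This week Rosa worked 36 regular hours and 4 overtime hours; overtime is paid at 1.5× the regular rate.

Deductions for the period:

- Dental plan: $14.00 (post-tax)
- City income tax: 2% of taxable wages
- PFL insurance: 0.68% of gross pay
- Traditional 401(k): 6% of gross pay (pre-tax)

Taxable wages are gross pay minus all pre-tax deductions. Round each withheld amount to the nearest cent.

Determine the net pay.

Regular pay: 36 × $15.48 = $557.28
Overtime pay: 4 × $15.48 × 1.5 = $92.88
Gross pay = $557.28 + $92.88 = $650.16
Traditional 401(k): $650.16 × 0.06 = $39.01
Taxable wages = $650.16 − $39.01 = $611.15
City income tax: $611.15 × 0.02 = $12.22
PFL insurance: $650.16 × 0.0068 = $4.42
Dental plan: $14.00
Total deductions = $39.01 + $12.22 + $4.42 + $14.00 = $69.65
Net pay = $650.16 − $69.65 = $580.51

$580.51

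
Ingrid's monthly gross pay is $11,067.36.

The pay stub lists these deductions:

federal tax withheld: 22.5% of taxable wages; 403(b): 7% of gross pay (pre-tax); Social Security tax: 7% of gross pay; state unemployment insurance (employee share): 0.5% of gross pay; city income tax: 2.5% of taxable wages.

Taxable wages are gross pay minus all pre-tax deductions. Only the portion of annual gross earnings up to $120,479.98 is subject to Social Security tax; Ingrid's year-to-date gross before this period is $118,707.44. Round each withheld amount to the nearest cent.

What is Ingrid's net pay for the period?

403(b): $11,067.36 × 0.07 = $774.72
Taxable wages = $11,067.36 − $774.72 = $10,292.64
City income tax: $10,292.64 × 0.025 = $257.32
Federal tax withheld: $10,292.64 × 0.225 = $2,315.84
Social Security tax: only $120,479.98 − $118,707.44 = $1,772.54 of this check is subject → $1,772.54 × 0.07 = $124.08
State unemployment insurance (employee share): $11,067.36 × 0.005 = $55.34
Total deductions = $774.72 + $257.32 + $2,315.84 + $124.08 + $55.34 = $3,527.30
Net pay = $11,067.36 − $3,527.30 = $7,540.06

$7,540.06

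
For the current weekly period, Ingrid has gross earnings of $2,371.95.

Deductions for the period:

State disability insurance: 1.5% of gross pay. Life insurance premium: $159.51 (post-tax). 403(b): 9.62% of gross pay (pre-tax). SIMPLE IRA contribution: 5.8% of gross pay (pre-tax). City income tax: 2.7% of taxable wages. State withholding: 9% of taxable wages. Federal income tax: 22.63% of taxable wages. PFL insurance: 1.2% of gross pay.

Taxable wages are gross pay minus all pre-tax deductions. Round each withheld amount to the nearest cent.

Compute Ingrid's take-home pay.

$1,093.92

403(b): $2,371.95 × 0.0962 = $228.18
SIMPLE IRA contribution: $2,371.95 × 0.058 = $137.57
Pre-tax total = $228.18 + $137.57 = $365.75
Taxable wages = $2,371.95 − $365.75 = $2,006.20
Federal income tax: $2,006.20 × 0.2263 = $454.00
City income tax: $2,006.20 × 0.027 = $54.17
State withholding: $2,006.20 × 0.09 = $180.56
State disability insurance: $2,371.95 × 0.015 = $35.58
PFL insurance: $2,371.95 × 0.012 = $28.46
Life insurance premium: $159.51
Total deductions = $228.18 + $137.57 + $454.00 + $54.17 + $180.56 + $35.58 + $28.46 + $159.51 = $1,278.03
Net pay = $2,371.95 − $1,278.03 = $1,093.92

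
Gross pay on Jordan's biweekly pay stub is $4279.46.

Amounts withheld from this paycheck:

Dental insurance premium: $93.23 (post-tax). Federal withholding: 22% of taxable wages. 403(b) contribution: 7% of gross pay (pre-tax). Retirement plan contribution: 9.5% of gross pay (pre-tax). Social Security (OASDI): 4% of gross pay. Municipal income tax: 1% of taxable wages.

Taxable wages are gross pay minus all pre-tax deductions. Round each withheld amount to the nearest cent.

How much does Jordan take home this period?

403(b) contribution: $4279.46 × 0.07 = $299.56
Retirement plan contribution: $4279.46 × 0.095 = $406.55
Pre-tax total = $299.56 + $406.55 = $706.11
Taxable wages = $4279.46 − $706.11 = $3573.35
Municipal income tax: $3573.35 × 0.01 = $35.73
Federal withholding: $3573.35 × 0.22 = $786.14
Social Security (OASDI): $4279.46 × 0.04 = $171.18
Dental insurance premium: $93.23
Total deductions = $299.56 + $406.55 + $35.73 + $786.14 + $171.18 + $93.23 = $1792.39
Net pay = $4279.46 − $1792.39 = $2487.07

$2487.07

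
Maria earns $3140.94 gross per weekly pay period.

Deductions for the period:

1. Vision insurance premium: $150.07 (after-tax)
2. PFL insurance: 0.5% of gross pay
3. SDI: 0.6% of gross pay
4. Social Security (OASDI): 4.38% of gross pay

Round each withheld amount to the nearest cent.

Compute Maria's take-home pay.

$2818.75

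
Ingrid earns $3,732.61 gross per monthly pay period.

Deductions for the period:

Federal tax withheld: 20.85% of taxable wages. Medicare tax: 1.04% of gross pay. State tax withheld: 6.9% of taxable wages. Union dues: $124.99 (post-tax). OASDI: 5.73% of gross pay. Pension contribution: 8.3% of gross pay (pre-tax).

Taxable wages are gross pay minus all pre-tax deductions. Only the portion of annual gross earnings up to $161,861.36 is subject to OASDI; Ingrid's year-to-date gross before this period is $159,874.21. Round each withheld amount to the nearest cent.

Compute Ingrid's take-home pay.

$2,195.31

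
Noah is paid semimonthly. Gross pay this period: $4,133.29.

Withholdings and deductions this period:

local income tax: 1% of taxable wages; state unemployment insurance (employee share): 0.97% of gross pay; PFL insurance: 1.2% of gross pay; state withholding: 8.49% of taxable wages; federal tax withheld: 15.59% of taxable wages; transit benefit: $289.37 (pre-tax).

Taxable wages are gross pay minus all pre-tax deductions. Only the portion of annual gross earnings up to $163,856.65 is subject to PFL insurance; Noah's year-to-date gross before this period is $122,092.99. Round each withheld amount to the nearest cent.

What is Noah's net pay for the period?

$2,790.17

Transit benefit: $289.37
Taxable wages = $4,133.29 − $289.37 = $3,843.92
Federal tax withheld: $3,843.92 × 0.1559 = $599.27
Local income tax: $3,843.92 × 0.01 = $38.44
State withholding: $3,843.92 × 0.0849 = $326.35
PFL insurance: cap not yet reached, full $4,133.29 is subject → $4,133.29 × 0.012 = $49.60
State unemployment insurance (employee share): $4,133.29 × 0.0097 = $40.09
Total deductions = $289.37 + $599.27 + $38.44 + $326.35 + $49.60 + $40.09 = $1,343.12
Net pay = $4,133.29 − $1,343.12 = $2,790.17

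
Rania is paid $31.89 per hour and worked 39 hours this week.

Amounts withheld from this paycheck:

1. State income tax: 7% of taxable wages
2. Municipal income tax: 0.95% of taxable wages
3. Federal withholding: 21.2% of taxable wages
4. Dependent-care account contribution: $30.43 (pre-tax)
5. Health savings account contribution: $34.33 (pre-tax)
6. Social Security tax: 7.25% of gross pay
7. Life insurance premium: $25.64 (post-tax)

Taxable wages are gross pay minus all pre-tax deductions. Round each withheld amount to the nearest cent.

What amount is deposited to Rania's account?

Gross pay: 39 × $31.89 = $1,243.71
Dependent-care account contribution: $30.43
Health savings account contribution: $34.33
Pre-tax total = $30.43 + $34.33 = $64.76
Taxable wages = $1,243.71 − $64.76 = $1,178.95
Municipal income tax: $1,178.95 × 0.0095 = $11.20
Federal withholding: $1,178.95 × 0.212 = $249.94
State income tax: $1,178.95 × 0.07 = $82.53
Social Security tax: $1,243.71 × 0.0725 = $90.17
Life insurance premium: $25.64
Total deductions = $30.43 + $34.33 + $11.20 + $249.94 + $82.53 + $90.17 + $25.64 = $524.24
Net pay = $1,243.71 − $524.24 = $719.47

$719.47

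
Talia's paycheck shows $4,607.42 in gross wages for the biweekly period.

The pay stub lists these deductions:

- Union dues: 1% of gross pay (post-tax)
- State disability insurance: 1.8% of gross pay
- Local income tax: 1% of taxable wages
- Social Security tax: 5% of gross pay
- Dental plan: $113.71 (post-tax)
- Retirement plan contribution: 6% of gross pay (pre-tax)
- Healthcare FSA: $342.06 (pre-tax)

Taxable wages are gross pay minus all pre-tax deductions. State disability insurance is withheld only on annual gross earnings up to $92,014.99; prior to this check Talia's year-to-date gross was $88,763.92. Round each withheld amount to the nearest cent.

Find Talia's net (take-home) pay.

$3,500.35

Healthcare FSA: $342.06
Retirement plan contribution: $4,607.42 × 0.06 = $276.45
Pre-tax total = $342.06 + $276.45 = $618.51
Taxable wages = $4,607.42 − $618.51 = $3,988.91
Local income tax: $3,988.91 × 0.01 = $39.89
Social Security tax: $4,607.42 × 0.05 = $230.37
State disability insurance: only $92,014.99 − $88,763.92 = $3,251.07 of this check is subject → $3,251.07 × 0.018 = $58.52
Dental plan: $113.71
Union dues: $4,607.42 × 0.01 = $46.07
Total deductions = $342.06 + $276.45 + $39.89 + $230.37 + $58.52 + $113.71 + $46.07 = $1,107.07
Net pay = $4,607.42 − $1,107.07 = $3,500.35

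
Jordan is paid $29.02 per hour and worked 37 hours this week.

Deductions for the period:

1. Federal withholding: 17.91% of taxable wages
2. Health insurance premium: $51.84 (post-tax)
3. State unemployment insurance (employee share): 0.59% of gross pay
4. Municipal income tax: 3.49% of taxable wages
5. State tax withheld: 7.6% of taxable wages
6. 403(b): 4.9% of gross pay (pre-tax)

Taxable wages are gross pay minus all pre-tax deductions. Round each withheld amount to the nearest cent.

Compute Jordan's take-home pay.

Gross pay: 37 × $29.02 = $1,073.74
403(b): $1,073.74 × 0.049 = $52.61
Taxable wages = $1,073.74 − $52.61 = $1,021.13
State tax withheld: $1,021.13 × 0.076 = $77.61
Federal withholding: $1,021.13 × 0.1791 = $182.88
Municipal income tax: $1,021.13 × 0.0349 = $35.64
State unemployment insurance (employee share): $1,073.74 × 0.0059 = $6.34
Health insurance premium: $51.84
Total deductions = $52.61 + $77.61 + $182.88 + $35.64 + $6.34 + $51.84 = $406.92
Net pay = $1,073.74 − $406.92 = $666.82

$666.82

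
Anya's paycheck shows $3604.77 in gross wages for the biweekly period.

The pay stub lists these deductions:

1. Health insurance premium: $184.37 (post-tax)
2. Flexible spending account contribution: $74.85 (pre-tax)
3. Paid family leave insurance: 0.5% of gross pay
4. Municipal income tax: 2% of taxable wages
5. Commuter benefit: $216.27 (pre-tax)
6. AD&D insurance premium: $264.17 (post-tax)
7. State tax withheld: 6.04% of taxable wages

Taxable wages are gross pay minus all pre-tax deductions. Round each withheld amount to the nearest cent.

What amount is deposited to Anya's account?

Flexible spending account contribution: $74.85
Commuter benefit: $216.27
Pre-tax total = $74.85 + $216.27 = $291.12
Taxable wages = $3604.77 − $291.12 = $3313.65
Municipal income tax: $3313.65 × 0.02 = $66.27
State tax withheld: $3313.65 × 0.0604 = $200.14
Paid family leave insurance: $3604.77 × 0.005 = $18.02
Health insurance premium: $184.37
AD&D insurance premium: $264.17
Total deductions = $74.85 + $216.27 + $66.27 + $200.14 + $18.02 + $184.37 + $264.17 = $1024.09
Net pay = $3604.77 − $1024.09 = $2580.68

$2580.68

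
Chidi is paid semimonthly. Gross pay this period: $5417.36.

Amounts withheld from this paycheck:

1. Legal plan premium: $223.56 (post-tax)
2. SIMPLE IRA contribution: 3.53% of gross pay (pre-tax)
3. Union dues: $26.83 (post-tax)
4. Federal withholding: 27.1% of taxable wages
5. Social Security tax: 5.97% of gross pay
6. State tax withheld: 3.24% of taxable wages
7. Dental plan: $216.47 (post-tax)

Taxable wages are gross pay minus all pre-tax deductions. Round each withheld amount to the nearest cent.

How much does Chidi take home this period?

$2850.24

SIMPLE IRA contribution: $5417.36 × 0.0353 = $191.23
Taxable wages = $5417.36 − $191.23 = $5226.13
Federal withholding: $5226.13 × 0.271 = $1416.28
State tax withheld: $5226.13 × 0.0324 = $169.33
Social Security tax: $5417.36 × 0.0597 = $323.42
Union dues: $26.83
Dental plan: $216.47
Legal plan premium: $223.56
Total deductions = $191.23 + $1416.28 + $169.33 + $323.42 + $26.83 + $216.47 + $223.56 = $2567.12
Net pay = $5417.36 − $2567.12 = $2850.24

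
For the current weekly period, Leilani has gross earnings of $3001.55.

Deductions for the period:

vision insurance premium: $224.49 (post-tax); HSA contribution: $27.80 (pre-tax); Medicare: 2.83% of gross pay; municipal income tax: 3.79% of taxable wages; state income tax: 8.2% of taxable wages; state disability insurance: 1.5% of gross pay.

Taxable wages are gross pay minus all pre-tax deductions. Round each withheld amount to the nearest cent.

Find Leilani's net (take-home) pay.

$2262.74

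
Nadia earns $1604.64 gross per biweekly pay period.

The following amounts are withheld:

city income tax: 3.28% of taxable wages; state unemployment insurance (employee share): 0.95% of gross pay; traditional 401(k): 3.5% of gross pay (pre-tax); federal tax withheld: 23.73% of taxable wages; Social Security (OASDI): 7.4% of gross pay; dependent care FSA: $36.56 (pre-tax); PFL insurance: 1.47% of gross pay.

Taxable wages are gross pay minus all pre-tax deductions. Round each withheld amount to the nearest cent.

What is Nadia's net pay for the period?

Dependent care FSA: $36.56
Traditional 401(k): $1604.64 × 0.035 = $56.16
Pre-tax total = $36.56 + $56.16 = $92.72
Taxable wages = $1604.64 − $92.72 = $1511.92
City income tax: $1511.92 × 0.0328 = $49.59
Federal tax withheld: $1511.92 × 0.2373 = $358.78
PFL insurance: $1604.64 × 0.0147 = $23.59
Social Security (OASDI): $1604.64 × 0.074 = $118.74
State unemployment insurance (employee share): $1604.64 × 0.0095 = $15.24
Total deductions = $36.56 + $56.16 + $49.59 + $358.78 + $23.59 + $118.74 + $15.24 = $658.66
Net pay = $1604.64 − $658.66 = $945.98

$945.98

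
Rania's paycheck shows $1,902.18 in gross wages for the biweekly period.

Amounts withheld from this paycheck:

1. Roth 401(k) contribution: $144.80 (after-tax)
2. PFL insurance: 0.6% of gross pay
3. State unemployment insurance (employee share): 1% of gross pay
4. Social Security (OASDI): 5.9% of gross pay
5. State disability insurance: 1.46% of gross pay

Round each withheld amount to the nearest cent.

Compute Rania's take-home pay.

$1,586.95

State unemployment insurance (employee share): $1,902.18 × 0.01 = $19.02
State disability insurance: $1,902.18 × 0.0146 = $27.77
Social Security (OASDI): $1,902.18 × 0.059 = $112.23
PFL insurance: $1,902.18 × 0.006 = $11.41
Roth 401(k) contribution: $144.80
Total deductions = $19.02 + $27.77 + $112.23 + $11.41 + $144.80 = $315.23
Net pay = $1,902.18 − $315.23 = $1,586.95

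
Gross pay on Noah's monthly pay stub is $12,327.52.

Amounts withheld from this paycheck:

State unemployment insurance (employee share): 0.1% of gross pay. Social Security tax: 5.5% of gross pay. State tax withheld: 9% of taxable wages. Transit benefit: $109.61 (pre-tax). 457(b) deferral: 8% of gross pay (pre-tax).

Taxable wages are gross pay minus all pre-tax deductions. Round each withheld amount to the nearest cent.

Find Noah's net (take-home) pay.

$9,530.52

457(b) deferral: $12,327.52 × 0.08 = $986.20
Transit benefit: $109.61
Pre-tax total = $986.20 + $109.61 = $1,095.81
Taxable wages = $12,327.52 − $1,095.81 = $11,231.71
State tax withheld: $11,231.71 × 0.09 = $1,010.85
Social Security tax: $12,327.52 × 0.055 = $678.01
State unemployment insurance (employee share): $12,327.52 × 0.001 = $12.33
Total deductions = $986.20 + $109.61 + $1,010.85 + $678.01 + $12.33 = $2,797.00
Net pay = $12,327.52 − $2,797.00 = $9,530.52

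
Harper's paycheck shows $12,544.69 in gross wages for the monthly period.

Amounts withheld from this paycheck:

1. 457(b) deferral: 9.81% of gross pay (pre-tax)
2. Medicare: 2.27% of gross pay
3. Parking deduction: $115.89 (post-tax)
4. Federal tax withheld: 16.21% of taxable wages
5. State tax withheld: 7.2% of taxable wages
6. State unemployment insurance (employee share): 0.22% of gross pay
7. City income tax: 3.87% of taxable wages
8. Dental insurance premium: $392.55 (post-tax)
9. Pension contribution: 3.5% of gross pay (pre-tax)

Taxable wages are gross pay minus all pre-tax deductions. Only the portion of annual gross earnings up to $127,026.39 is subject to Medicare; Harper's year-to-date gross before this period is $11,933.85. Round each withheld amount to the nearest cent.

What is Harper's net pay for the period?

$7,087.50

457(b) deferral: $12,544.69 × 0.0981 = $1,230.63
Pension contribution: $12,544.69 × 0.035 = $439.06
Pre-tax total = $1,230.63 + $439.06 = $1,669.69
Taxable wages = $12,544.69 − $1,669.69 = $10,875.00
State tax withheld: $10,875.00 × 0.072 = $783.00
City income tax: $10,875.00 × 0.0387 = $420.86
Federal tax withheld: $10,875.00 × 0.1621 = $1,762.84
Medicare: cap not yet reached, full $12,544.69 is subject → $12,544.69 × 0.0227 = $284.76
State unemployment insurance (employee share): $12,544.69 × 0.0022 = $27.60
Dental insurance premium: $392.55
Parking deduction: $115.89
Total deductions = $1,230.63 + $439.06 + $783.00 + $420.86 + $1,762.84 + $284.76 + $27.60 + $392.55 + $115.89 = $5,457.19
Net pay = $12,544.69 − $5,457.19 = $7,087.50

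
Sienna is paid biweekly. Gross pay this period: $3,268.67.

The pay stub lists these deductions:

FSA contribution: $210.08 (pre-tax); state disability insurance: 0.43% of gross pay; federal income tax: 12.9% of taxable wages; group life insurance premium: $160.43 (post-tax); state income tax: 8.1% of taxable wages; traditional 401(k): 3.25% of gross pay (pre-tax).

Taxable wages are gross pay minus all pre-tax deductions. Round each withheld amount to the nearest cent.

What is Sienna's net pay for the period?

$2,157.88

FSA contribution: $210.08
Traditional 401(k): $3,268.67 × 0.0325 = $106.23
Pre-tax total = $210.08 + $106.23 = $316.31
Taxable wages = $3,268.67 − $316.31 = $2,952.36
Federal income tax: $2,952.36 × 0.129 = $380.85
State income tax: $2,952.36 × 0.081 = $239.14
State disability insurance: $3,268.67 × 0.0043 = $14.06
Group life insurance premium: $160.43
Total deductions = $210.08 + $106.23 + $380.85 + $239.14 + $14.06 + $160.43 = $1,110.79
Net pay = $3,268.67 − $1,110.79 = $2,157.88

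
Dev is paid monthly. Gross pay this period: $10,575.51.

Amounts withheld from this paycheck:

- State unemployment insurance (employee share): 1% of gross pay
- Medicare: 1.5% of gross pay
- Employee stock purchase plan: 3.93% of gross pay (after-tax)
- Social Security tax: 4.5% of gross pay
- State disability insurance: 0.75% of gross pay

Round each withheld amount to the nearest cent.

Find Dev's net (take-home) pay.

$9,340.28

State disability insurance: $10,575.51 × 0.0075 = $79.32
Social Security tax: $10,575.51 × 0.045 = $475.90
State unemployment insurance (employee share): $10,575.51 × 0.01 = $105.76
Medicare: $10,575.51 × 0.015 = $158.63
Employee stock purchase plan: $10,575.51 × 0.0393 = $415.62
Total deductions = $79.32 + $475.90 + $105.76 + $158.63 + $415.62 = $1,235.23
Net pay = $10,575.51 − $1,235.23 = $9,340.28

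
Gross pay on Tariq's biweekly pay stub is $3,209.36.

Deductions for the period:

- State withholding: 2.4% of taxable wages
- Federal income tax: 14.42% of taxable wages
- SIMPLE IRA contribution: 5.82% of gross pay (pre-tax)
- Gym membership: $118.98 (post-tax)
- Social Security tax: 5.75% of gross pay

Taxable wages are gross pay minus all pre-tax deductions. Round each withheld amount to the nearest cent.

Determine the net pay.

$2,210.66

SIMPLE IRA contribution: $3,209.36 × 0.0582 = $186.78
Taxable wages = $3,209.36 − $186.78 = $3,022.58
State withholding: $3,022.58 × 0.024 = $72.54
Federal income tax: $3,022.58 × 0.1442 = $435.86
Social Security tax: $3,209.36 × 0.0575 = $184.54
Gym membership: $118.98
Total deductions = $186.78 + $72.54 + $435.86 + $184.54 + $118.98 = $998.70
Net pay = $3,209.36 − $998.70 = $2,210.66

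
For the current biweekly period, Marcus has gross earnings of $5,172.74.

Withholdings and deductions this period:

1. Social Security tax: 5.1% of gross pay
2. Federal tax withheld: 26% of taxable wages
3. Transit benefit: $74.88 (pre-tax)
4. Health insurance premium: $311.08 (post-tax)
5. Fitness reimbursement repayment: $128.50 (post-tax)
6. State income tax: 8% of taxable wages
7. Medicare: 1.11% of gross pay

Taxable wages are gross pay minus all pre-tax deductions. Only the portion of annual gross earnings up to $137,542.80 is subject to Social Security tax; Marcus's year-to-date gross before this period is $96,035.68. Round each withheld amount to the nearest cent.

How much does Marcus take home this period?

Transit benefit: $74.88
Taxable wages = $5,172.74 − $74.88 = $5,097.86
State income tax: $5,097.86 × 0.08 = $407.83
Federal tax withheld: $5,097.86 × 0.26 = $1,325.44
Social Security tax: cap not yet reached, full $5,172.74 is subject → $5,172.74 × 0.051 = $263.81
Medicare: $5,172.74 × 0.0111 = $57.42
Fitness reimbursement repayment: $128.50
Health insurance premium: $311.08
Total deductions = $74.88 + $407.83 + $1,325.44 + $263.81 + $57.42 + $128.50 + $311.08 = $2,568.96
Net pay = $5,172.74 − $2,568.96 = $2,603.78

$2,603.78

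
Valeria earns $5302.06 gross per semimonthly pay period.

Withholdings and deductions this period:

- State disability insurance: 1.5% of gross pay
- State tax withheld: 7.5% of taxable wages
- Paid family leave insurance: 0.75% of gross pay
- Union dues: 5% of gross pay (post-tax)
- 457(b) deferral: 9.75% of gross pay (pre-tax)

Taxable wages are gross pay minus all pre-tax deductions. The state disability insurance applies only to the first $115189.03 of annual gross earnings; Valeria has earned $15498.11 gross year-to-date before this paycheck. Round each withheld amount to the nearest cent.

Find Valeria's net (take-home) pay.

$4041.83

457(b) deferral: $5302.06 × 0.0975 = $516.95
Taxable wages = $5302.06 − $516.95 = $4785.11
State tax withheld: $4785.11 × 0.075 = $358.88
State disability insurance: cap not yet reached, full $5302.06 is subject → $5302.06 × 0.015 = $79.53
Paid family leave insurance: $5302.06 × 0.0075 = $39.77
Union dues: $5302.06 × 0.05 = $265.10
Total deductions = $516.95 + $358.88 + $79.53 + $39.77 + $265.10 = $1260.23
Net pay = $5302.06 − $1260.23 = $4041.83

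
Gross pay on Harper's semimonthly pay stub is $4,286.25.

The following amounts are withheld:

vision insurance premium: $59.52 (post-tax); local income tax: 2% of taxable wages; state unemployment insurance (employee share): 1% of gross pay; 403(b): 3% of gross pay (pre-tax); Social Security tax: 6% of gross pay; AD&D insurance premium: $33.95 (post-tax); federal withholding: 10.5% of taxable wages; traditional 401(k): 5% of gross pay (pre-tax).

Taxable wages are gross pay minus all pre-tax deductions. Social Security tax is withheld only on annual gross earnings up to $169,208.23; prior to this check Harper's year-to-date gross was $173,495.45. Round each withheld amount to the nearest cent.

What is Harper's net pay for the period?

$3,314.10

Traditional 401(k): $4,286.25 × 0.05 = $214.31
403(b): $4,286.25 × 0.03 = $128.59
Pre-tax total = $214.31 + $128.59 = $342.90
Taxable wages = $4,286.25 − $342.90 = $3,943.35
Local income tax: $3,943.35 × 0.02 = $78.87
Federal withholding: $3,943.35 × 0.105 = $414.05
State unemployment insurance (employee share): $4,286.25 × 0.01 = $42.86
Social Security tax: annual cap $169,208.23 already reached (YTD $173,495.45), so $0.00
AD&D insurance premium: $33.95
Vision insurance premium: $59.52
Total deductions = $214.31 + $128.59 + $78.87 + $414.05 + $42.86 + $0.00 + $33.95 + $59.52 = $972.15
Net pay = $4,286.25 − $972.15 = $3,314.10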